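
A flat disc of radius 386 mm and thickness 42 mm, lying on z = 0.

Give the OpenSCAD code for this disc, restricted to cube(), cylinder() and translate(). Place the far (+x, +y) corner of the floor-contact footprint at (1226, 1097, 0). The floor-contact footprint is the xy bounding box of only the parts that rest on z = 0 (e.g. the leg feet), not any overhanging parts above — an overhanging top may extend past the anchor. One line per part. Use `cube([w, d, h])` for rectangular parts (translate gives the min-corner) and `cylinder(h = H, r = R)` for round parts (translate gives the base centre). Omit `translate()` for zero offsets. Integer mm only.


translate([840, 711, 0]) cylinder(h = 42, r = 386);


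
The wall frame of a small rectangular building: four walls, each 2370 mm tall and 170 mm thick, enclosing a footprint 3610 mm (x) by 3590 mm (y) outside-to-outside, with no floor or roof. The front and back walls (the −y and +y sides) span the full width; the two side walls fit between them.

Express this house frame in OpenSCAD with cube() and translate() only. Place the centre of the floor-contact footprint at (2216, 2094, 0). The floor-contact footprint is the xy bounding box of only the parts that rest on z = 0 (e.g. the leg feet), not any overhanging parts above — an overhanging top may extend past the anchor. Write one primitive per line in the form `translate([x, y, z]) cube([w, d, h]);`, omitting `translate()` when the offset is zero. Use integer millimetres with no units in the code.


translate([411, 299, 0]) cube([3610, 170, 2370]);
translate([411, 3719, 0]) cube([3610, 170, 2370]);
translate([411, 469, 0]) cube([170, 3250, 2370]);
translate([3851, 469, 0]) cube([170, 3250, 2370]);


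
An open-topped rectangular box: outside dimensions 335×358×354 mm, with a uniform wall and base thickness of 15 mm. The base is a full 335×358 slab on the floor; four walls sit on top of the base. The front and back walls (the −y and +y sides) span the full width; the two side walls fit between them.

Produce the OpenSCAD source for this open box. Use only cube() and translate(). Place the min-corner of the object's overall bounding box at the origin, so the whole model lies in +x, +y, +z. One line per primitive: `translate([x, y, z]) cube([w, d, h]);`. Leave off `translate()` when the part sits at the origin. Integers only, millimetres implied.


cube([335, 358, 15]);
translate([0, 0, 15]) cube([335, 15, 339]);
translate([0, 343, 15]) cube([335, 15, 339]);
translate([0, 15, 15]) cube([15, 328, 339]);
translate([320, 15, 15]) cube([15, 328, 339]);


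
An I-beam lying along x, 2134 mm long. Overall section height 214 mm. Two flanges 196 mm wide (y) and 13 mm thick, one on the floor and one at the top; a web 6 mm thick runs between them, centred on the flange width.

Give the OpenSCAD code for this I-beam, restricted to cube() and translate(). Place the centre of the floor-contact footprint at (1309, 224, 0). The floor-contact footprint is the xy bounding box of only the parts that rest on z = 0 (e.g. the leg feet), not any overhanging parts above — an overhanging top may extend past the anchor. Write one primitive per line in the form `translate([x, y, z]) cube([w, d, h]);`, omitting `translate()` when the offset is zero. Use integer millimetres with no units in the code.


translate([242, 126, 0]) cube([2134, 196, 13]);
translate([242, 221, 13]) cube([2134, 6, 188]);
translate([242, 126, 201]) cube([2134, 196, 13]);


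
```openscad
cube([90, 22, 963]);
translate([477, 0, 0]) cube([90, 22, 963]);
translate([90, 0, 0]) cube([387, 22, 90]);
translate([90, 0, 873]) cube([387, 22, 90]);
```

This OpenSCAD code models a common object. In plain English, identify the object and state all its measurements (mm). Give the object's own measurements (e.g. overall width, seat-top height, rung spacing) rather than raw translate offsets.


A rectangular picture frame lying in the x–z plane (depth along y). The opening is 387 mm wide (x) by 783 mm tall (z), surrounded by a border 90 mm wide on all four sides. The frame is 22 mm deep and is made of two full-height vertical stiles with two horizontal rails fitted between them.


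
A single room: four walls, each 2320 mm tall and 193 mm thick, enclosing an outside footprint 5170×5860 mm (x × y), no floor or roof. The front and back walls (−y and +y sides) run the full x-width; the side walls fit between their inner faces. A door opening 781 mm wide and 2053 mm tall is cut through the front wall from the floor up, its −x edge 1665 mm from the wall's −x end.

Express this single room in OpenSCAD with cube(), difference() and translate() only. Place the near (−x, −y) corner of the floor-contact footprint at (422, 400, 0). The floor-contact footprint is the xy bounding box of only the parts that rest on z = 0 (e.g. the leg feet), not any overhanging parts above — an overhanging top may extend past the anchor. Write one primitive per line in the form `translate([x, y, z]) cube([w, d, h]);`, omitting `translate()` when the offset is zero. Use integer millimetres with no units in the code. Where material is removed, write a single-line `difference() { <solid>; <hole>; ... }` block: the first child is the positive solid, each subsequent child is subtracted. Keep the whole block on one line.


difference() { translate([422, 400, 0]) cube([5170, 193, 2320]); translate([2087, 400, 0]) cube([781, 193, 2053]); }
translate([422, 6067, 0]) cube([5170, 193, 2320]);
translate([422, 593, 0]) cube([193, 5474, 2320]);
translate([5399, 593, 0]) cube([193, 5474, 2320]);


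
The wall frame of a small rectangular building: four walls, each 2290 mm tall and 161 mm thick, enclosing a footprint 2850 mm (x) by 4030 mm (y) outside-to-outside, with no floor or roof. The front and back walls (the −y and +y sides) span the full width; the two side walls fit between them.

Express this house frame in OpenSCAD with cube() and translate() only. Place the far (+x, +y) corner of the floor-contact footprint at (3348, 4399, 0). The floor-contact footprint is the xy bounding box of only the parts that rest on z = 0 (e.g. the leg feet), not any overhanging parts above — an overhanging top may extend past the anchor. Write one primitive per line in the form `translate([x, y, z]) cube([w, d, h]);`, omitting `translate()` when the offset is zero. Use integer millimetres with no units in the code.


translate([498, 369, 0]) cube([2850, 161, 2290]);
translate([498, 4238, 0]) cube([2850, 161, 2290]);
translate([498, 530, 0]) cube([161, 3708, 2290]);
translate([3187, 530, 0]) cube([161, 3708, 2290]);


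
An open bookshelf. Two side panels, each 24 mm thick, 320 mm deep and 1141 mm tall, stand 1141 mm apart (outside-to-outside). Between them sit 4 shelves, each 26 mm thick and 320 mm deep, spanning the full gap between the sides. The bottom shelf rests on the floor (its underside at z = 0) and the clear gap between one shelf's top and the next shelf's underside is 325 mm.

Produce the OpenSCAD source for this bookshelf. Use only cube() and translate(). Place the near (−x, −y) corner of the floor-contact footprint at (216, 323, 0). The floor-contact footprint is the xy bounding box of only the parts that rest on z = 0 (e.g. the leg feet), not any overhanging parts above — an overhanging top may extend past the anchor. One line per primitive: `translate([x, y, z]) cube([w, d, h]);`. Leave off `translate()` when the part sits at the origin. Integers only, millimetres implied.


translate([216, 323, 0]) cube([24, 320, 1141]);
translate([1333, 323, 0]) cube([24, 320, 1141]);
translate([240, 323, 0]) cube([1093, 320, 26]);
translate([240, 323, 351]) cube([1093, 320, 26]);
translate([240, 323, 702]) cube([1093, 320, 26]);
translate([240, 323, 1053]) cube([1093, 320, 26]);


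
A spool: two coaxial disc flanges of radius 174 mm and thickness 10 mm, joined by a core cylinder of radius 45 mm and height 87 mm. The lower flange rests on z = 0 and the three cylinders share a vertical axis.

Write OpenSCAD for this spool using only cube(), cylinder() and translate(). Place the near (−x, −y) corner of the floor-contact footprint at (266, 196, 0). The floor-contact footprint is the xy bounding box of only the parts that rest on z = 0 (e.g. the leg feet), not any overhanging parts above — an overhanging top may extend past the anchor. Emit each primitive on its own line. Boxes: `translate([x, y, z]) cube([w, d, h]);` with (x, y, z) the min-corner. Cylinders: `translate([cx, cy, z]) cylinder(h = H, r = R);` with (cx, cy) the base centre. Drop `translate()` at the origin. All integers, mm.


translate([440, 370, 0]) cylinder(h = 10, r = 174);
translate([440, 370, 10]) cylinder(h = 87, r = 45);
translate([440, 370, 97]) cylinder(h = 10, r = 174);


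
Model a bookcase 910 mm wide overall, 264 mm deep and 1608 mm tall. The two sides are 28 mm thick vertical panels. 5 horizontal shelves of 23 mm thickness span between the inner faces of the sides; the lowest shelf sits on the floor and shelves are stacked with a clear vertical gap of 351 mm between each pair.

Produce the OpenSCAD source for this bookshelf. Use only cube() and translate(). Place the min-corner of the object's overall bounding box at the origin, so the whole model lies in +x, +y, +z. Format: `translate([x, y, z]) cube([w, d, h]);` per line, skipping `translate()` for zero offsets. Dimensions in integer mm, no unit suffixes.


cube([28, 264, 1608]);
translate([882, 0, 0]) cube([28, 264, 1608]);
translate([28, 0, 0]) cube([854, 264, 23]);
translate([28, 0, 374]) cube([854, 264, 23]);
translate([28, 0, 748]) cube([854, 264, 23]);
translate([28, 0, 1122]) cube([854, 264, 23]);
translate([28, 0, 1496]) cube([854, 264, 23]);


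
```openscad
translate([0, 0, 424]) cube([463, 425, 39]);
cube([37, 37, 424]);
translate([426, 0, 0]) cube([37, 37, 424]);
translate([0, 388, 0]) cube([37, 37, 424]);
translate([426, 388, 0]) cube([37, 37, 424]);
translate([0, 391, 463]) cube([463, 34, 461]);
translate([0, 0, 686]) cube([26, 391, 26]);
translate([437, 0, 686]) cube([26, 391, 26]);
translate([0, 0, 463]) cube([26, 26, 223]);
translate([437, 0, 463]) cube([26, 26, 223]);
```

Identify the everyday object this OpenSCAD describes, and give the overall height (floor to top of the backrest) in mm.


A chair. The overall height is 924 mm.

A slab on four corner posts with a tall panel at the back — a chair. The seat slab sits at z = 424 with thickness 39, and the 461 mm backrest starts at the seat top, so the overall height is 424 + 39 + 461 = 924 mm.


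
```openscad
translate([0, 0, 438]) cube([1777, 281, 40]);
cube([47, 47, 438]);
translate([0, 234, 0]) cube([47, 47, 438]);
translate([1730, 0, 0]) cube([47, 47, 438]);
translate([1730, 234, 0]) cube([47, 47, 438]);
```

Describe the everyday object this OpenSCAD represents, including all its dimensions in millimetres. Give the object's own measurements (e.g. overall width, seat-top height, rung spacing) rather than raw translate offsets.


A long wooden bench with a 1777 mm (x) × 281 mm (y) seat, 40 mm thick, its top surface 478 mm above the floor. Four 47 mm square legs at the seat corners, flush with the edges, run from z = 0 to the seat underside.


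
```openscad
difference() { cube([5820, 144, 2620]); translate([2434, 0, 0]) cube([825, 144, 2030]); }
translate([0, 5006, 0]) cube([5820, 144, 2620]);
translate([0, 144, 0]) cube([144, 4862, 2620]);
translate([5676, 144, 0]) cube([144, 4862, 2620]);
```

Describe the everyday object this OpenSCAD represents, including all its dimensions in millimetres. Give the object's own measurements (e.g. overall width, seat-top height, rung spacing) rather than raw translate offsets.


A single room: four walls, each 2620 mm tall and 144 mm thick, enclosing an outside footprint 5820×5150 mm (x × y), no floor or roof. The front and back walls (−y and +y sides) run the full x-width; the side walls fit between their inner faces. A door opening 825 mm wide and 2030 mm tall is cut through the front wall from the floor up, its −x edge 2434 mm from the wall's −x end.


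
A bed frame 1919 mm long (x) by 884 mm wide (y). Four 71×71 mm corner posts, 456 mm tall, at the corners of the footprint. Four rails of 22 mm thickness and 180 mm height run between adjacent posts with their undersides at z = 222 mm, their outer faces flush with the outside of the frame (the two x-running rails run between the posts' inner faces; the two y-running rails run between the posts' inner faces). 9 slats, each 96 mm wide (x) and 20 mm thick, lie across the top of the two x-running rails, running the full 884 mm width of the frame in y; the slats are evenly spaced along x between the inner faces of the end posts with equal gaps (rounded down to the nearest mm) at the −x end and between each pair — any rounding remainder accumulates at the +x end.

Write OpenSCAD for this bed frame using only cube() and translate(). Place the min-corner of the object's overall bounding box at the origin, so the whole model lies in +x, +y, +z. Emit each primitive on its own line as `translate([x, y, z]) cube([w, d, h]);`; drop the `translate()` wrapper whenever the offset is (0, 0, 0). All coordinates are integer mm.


cube([71, 71, 456]);
translate([0, 813, 0]) cube([71, 71, 456]);
translate([1848, 0, 0]) cube([71, 71, 456]);
translate([1848, 813, 0]) cube([71, 71, 456]);
translate([71, 0, 222]) cube([1777, 22, 180]);
translate([71, 862, 222]) cube([1777, 22, 180]);
translate([0, 71, 222]) cube([22, 742, 180]);
translate([1897, 71, 222]) cube([22, 742, 180]);
translate([162, 0, 402]) cube([96, 884, 20]);
translate([349, 0, 402]) cube([96, 884, 20]);
translate([536, 0, 402]) cube([96, 884, 20]);
translate([723, 0, 402]) cube([96, 884, 20]);
translate([910, 0, 402]) cube([96, 884, 20]);
translate([1097, 0, 402]) cube([96, 884, 20]);
translate([1284, 0, 402]) cube([96, 884, 20]);
translate([1471, 0, 402]) cube([96, 884, 20]);
translate([1658, 0, 402]) cube([96, 884, 20]);


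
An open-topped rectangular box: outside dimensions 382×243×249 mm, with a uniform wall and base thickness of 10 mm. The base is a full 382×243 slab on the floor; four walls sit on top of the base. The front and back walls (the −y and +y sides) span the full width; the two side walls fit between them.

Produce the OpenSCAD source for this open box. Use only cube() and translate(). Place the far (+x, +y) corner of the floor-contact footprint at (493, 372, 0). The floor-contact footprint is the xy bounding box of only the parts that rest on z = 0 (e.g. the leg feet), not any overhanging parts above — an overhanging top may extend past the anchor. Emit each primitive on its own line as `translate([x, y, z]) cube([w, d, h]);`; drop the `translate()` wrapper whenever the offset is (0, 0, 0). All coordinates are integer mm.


translate([111, 129, 0]) cube([382, 243, 10]);
translate([111, 129, 10]) cube([382, 10, 239]);
translate([111, 362, 10]) cube([382, 10, 239]);
translate([111, 139, 10]) cube([10, 223, 239]);
translate([483, 139, 10]) cube([10, 223, 239]);


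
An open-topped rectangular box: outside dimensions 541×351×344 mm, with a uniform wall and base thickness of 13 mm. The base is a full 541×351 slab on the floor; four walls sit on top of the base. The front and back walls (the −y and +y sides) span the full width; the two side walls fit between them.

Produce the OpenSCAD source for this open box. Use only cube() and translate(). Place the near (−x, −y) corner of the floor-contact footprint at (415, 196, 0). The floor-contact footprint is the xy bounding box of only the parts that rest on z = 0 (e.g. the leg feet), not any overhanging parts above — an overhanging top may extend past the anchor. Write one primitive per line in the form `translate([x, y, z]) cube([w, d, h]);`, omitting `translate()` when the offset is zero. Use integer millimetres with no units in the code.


translate([415, 196, 0]) cube([541, 351, 13]);
translate([415, 196, 13]) cube([541, 13, 331]);
translate([415, 534, 13]) cube([541, 13, 331]);
translate([415, 209, 13]) cube([13, 325, 331]);
translate([943, 209, 13]) cube([13, 325, 331]);


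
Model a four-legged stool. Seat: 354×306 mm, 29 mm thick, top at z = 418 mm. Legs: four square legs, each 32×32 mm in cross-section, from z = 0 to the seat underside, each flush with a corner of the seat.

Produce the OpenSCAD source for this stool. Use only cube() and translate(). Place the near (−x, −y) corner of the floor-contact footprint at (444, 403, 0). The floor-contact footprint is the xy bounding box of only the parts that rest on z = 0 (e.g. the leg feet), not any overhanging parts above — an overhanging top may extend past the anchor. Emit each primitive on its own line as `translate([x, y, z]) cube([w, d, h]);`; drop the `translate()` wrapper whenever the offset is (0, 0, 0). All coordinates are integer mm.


translate([444, 403, 389]) cube([354, 306, 29]);
translate([444, 403, 0]) cube([32, 32, 389]);
translate([766, 403, 0]) cube([32, 32, 389]);
translate([444, 677, 0]) cube([32, 32, 389]);
translate([766, 677, 0]) cube([32, 32, 389]);


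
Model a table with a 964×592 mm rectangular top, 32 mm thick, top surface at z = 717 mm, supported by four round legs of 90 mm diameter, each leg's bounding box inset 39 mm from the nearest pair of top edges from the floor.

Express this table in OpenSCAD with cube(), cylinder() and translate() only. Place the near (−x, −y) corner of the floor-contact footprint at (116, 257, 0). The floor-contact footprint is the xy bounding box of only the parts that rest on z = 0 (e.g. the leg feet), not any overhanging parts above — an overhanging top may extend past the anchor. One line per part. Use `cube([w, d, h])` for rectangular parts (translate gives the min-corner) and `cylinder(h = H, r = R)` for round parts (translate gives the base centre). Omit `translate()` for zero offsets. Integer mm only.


// leg_h = 717 - 32 = 685
translate([77, 218, 685]) cube([964, 592, 32]);
translate([161, 302, 0]) cylinder(h = 685, r = 45);
translate([957, 302, 0]) cylinder(h = 685, r = 45);
translate([161, 726, 0]) cylinder(h = 685, r = 45);
translate([957, 726, 0]) cylinder(h = 685, r = 45);


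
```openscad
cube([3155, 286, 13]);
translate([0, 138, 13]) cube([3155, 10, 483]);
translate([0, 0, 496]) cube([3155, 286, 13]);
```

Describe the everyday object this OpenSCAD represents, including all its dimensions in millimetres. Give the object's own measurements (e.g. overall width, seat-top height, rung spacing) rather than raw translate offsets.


An I-beam lying along x, 3155 mm long. Overall section height 509 mm. Two flanges 286 mm wide (y) and 13 mm thick, one on the floor and one at the top; a web 10 mm thick runs between them, centred on the flange width.


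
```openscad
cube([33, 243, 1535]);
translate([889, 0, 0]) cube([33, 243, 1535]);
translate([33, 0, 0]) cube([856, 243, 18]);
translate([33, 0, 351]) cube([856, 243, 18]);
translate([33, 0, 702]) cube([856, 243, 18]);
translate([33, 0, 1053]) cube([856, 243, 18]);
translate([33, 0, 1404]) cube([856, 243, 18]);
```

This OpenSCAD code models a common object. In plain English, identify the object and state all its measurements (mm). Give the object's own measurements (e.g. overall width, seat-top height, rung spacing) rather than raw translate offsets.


An open bookshelf. Two side panels, each 33 mm thick, 243 mm deep and 1535 mm tall, stand 922 mm apart (outside-to-outside). Between them sit 5 shelves, each 18 mm thick and 243 mm deep, spanning the full gap between the sides. The bottom shelf rests on the floor (its underside at z = 0) and the clear gap between one shelf's top and the next shelf's underside is 333 mm.


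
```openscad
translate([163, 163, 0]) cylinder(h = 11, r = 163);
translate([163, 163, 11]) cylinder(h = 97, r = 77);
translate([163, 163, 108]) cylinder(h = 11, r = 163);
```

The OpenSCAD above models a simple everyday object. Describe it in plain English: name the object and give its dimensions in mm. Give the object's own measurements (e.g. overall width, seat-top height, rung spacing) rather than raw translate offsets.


A spool: two coaxial disc flanges of radius 163 mm and thickness 11 mm, joined by a core cylinder of radius 77 mm and height 97 mm. The lower flange rests on z = 0 and the three cylinders share a vertical axis.


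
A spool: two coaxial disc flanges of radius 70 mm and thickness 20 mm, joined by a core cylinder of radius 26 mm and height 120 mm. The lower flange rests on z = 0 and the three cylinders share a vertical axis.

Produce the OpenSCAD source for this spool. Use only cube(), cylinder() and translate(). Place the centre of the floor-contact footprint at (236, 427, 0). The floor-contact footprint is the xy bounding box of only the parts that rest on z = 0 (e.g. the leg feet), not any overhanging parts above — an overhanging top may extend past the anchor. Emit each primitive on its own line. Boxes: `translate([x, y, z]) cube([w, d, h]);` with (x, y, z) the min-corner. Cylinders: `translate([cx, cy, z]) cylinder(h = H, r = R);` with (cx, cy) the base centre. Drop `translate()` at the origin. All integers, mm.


translate([236, 427, 0]) cylinder(h = 20, r = 70);
translate([236, 427, 20]) cylinder(h = 120, r = 26);
translate([236, 427, 140]) cylinder(h = 20, r = 70);


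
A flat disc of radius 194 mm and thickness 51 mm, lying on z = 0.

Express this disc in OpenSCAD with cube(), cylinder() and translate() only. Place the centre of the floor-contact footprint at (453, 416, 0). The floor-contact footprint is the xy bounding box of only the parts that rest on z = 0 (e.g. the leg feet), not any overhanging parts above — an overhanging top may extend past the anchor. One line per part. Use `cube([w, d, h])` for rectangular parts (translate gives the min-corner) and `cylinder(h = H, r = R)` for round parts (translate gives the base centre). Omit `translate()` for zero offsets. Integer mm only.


translate([453, 416, 0]) cylinder(h = 51, r = 194);


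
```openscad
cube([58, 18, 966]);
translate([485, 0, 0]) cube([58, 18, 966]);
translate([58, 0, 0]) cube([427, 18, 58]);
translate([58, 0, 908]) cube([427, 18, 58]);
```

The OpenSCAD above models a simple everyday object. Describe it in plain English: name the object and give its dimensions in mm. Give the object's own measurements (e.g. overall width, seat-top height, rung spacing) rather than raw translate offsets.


A rectangular picture frame lying in the x–z plane (depth along y). The opening is 427 mm wide (x) by 850 mm tall (z), surrounded by a border 58 mm wide on all four sides. The frame is 18 mm deep and is made of two full-height vertical stiles with two horizontal rails fitted between them.


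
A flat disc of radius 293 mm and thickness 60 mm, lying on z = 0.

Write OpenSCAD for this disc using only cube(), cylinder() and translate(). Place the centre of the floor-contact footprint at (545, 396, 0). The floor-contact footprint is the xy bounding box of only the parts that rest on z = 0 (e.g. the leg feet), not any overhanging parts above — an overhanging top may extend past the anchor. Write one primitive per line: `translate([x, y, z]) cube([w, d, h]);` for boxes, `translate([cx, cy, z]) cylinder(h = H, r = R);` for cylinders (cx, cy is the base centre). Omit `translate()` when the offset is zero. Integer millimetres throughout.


translate([545, 396, 0]) cylinder(h = 60, r = 293);


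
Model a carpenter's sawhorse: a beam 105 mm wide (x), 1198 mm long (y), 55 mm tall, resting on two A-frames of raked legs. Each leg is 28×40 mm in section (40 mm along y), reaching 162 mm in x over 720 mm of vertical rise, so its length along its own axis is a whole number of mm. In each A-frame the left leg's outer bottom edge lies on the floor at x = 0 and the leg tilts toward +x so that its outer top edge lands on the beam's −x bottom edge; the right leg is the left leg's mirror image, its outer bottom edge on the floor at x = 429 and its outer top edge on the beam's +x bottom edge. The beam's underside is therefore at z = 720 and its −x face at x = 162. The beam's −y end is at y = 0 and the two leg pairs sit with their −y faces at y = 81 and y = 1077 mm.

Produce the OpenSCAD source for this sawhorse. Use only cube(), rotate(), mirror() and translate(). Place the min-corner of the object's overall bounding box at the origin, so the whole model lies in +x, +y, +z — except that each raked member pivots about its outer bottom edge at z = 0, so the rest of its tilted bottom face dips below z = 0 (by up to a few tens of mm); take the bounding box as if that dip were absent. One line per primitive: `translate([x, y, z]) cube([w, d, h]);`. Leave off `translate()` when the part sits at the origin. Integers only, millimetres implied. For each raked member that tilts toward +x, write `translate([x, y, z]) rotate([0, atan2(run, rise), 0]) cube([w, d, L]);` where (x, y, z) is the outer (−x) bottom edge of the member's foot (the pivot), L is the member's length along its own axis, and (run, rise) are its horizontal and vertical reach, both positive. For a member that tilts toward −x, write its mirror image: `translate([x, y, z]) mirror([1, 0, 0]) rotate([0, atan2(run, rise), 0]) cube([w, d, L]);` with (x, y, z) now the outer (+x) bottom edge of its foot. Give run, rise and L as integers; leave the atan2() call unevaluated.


// leg length = √(162² + 720²) = 738
// right-leg outer foot x = 2·162 + 105 = 429
// beam min-corner = (162, 0, 720)
translate([162, 0, 720]) cube([105, 1198, 55]);
translate([0, 81, 0]) rotate([0, atan2(162, 720), 0]) cube([28, 40, 738]);
translate([429, 81, 0]) mirror([1, 0, 0]) rotate([0, atan2(162, 720), 0]) cube([28, 40, 738]);
translate([0, 1077, 0]) rotate([0, atan2(162, 720), 0]) cube([28, 40, 738]);
translate([429, 1077, 0]) mirror([1, 0, 0]) rotate([0, atan2(162, 720), 0]) cube([28, 40, 738]);


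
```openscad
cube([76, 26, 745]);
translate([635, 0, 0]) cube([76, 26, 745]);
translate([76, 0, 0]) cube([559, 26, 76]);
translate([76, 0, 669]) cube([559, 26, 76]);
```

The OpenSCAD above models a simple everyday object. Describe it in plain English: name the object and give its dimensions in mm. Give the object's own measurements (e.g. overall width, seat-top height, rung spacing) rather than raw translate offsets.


A rectangular picture frame lying in the x–z plane (depth along y). The opening is 559 mm wide (x) by 593 mm tall (z), surrounded by a border 76 mm wide on all four sides. The frame is 26 mm deep and is made of two full-height vertical stiles with two horizontal rails fitted between them.


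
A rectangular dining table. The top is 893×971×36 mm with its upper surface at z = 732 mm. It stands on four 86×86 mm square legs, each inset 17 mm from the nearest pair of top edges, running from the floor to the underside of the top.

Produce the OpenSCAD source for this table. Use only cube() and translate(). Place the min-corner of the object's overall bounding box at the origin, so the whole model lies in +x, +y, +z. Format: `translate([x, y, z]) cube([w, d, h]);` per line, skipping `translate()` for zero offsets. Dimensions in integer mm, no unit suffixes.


translate([0, 0, 696]) cube([893, 971, 36]);
translate([17, 17, 0]) cube([86, 86, 696]);
translate([790, 17, 0]) cube([86, 86, 696]);
translate([17, 868, 0]) cube([86, 86, 696]);
translate([790, 868, 0]) cube([86, 86, 696]);


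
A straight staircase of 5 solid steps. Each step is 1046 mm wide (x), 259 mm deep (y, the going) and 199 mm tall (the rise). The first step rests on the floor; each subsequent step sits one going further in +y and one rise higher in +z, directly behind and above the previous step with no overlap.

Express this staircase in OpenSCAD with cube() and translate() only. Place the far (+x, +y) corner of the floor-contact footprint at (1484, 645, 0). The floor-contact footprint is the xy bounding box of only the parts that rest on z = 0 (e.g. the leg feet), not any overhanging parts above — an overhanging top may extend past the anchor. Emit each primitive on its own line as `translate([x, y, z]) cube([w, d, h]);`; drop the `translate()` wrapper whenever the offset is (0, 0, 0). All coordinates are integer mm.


translate([438, 386, 0]) cube([1046, 259, 199]);
translate([438, 645, 199]) cube([1046, 259, 199]);
translate([438, 904, 398]) cube([1046, 259, 199]);
translate([438, 1163, 597]) cube([1046, 259, 199]);
translate([438, 1422, 796]) cube([1046, 259, 199]);


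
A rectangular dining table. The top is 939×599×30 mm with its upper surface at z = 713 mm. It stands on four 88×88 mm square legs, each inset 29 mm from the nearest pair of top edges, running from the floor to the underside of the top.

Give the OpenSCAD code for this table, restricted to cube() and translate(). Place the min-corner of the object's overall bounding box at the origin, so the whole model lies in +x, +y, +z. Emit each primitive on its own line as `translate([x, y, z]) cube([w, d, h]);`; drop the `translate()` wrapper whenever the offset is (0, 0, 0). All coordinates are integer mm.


// leg_h = 713 - 30 = 683
translate([0, 0, 683]) cube([939, 599, 30]);
translate([29, 29, 0]) cube([88, 88, 683]);
translate([822, 29, 0]) cube([88, 88, 683]);
translate([29, 482, 0]) cube([88, 88, 683]);
translate([822, 482, 0]) cube([88, 88, 683]);


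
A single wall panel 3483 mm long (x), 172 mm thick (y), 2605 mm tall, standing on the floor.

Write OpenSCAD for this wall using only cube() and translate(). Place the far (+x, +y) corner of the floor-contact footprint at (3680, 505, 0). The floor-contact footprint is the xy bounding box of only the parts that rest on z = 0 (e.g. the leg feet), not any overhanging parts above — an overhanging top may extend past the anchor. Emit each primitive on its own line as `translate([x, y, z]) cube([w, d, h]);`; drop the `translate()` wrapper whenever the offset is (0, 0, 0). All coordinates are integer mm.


translate([197, 333, 0]) cube([3483, 172, 2605]);


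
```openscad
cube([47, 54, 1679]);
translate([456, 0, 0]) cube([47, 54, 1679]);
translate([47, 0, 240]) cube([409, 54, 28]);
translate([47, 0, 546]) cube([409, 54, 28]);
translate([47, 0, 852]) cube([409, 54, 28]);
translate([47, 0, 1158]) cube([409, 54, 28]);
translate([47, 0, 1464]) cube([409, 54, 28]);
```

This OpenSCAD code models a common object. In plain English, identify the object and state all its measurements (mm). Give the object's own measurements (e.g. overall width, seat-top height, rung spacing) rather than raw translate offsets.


A straight ladder. Two 47×54 mm vertical rails, 1679 mm tall, stand 503 mm apart (outside-to-outside) with their front faces coplanar on the −y side. 5 rungs, each 54 mm deep and 28 mm tall, span between the inner faces of the rails, front faces flush with the rails. The lowest rung's underside is at z = 240 mm and rungs are spaced 306 mm apart (underside to underside).


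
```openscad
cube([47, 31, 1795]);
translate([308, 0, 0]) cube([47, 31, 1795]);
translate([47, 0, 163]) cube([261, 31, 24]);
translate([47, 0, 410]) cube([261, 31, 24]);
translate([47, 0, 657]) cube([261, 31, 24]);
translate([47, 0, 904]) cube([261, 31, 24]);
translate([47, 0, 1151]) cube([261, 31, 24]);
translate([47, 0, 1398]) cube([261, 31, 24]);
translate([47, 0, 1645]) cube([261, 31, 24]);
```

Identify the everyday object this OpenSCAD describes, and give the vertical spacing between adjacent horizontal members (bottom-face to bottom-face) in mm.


A ladder. The rung spacing is 247 mm.

Two tall 47×31 posts with 7 short bars between them — a ladder. Adjacent rungs sit at z = 163 and z = 410, so the spacing is 410 − 163 = 247 mm.


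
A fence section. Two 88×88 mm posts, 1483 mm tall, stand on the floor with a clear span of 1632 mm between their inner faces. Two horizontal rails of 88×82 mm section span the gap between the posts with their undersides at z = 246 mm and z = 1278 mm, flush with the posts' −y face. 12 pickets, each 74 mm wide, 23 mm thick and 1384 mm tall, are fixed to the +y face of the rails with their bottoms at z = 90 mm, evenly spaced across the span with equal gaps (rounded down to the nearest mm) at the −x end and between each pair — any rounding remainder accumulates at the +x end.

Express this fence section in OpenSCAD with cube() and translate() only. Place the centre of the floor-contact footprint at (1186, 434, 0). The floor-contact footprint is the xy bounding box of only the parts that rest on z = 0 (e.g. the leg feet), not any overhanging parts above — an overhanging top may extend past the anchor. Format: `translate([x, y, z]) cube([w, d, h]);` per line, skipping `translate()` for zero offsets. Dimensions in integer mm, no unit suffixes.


translate([282, 390, 0]) cube([88, 88, 1483]);
translate([2002, 390, 0]) cube([88, 88, 1483]);
translate([370, 390, 246]) cube([1632, 88, 82]);
translate([370, 390, 1278]) cube([1632, 88, 82]);
translate([427, 478, 90]) cube([74, 23, 1384]);
translate([558, 478, 90]) cube([74, 23, 1384]);
translate([689, 478, 90]) cube([74, 23, 1384]);
translate([820, 478, 90]) cube([74, 23, 1384]);
translate([951, 478, 90]) cube([74, 23, 1384]);
translate([1082, 478, 90]) cube([74, 23, 1384]);
translate([1213, 478, 90]) cube([74, 23, 1384]);
translate([1344, 478, 90]) cube([74, 23, 1384]);
translate([1475, 478, 90]) cube([74, 23, 1384]);
translate([1606, 478, 90]) cube([74, 23, 1384]);
translate([1737, 478, 90]) cube([74, 23, 1384]);
translate([1868, 478, 90]) cube([74, 23, 1384]);


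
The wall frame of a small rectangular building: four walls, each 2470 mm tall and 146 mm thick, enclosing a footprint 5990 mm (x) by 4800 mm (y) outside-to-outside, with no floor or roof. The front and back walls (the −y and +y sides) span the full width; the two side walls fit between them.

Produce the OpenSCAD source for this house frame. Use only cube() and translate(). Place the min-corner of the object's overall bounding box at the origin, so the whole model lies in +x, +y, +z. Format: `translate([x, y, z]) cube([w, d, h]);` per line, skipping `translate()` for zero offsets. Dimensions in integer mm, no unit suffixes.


cube([5990, 146, 2470]);
translate([0, 4654, 0]) cube([5990, 146, 2470]);
translate([0, 146, 0]) cube([146, 4508, 2470]);
translate([5844, 146, 0]) cube([146, 4508, 2470]);


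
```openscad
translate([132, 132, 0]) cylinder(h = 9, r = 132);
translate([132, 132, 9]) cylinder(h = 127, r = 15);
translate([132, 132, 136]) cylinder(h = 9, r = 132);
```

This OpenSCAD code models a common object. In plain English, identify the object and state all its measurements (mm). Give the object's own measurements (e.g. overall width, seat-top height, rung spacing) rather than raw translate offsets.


A spool: two coaxial disc flanges of radius 132 mm and thickness 9 mm, joined by a core cylinder of radius 15 mm and height 127 mm. The lower flange rests on z = 0 and the three cylinders share a vertical axis.


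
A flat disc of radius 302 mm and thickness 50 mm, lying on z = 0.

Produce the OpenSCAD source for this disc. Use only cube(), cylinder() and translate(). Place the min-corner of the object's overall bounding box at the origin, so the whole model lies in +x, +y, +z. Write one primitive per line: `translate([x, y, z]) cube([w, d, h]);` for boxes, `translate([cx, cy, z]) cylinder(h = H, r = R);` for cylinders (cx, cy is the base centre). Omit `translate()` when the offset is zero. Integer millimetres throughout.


translate([302, 302, 0]) cylinder(h = 50, r = 302);


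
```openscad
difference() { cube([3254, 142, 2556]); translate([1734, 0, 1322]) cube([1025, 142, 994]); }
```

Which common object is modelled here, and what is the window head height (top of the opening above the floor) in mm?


A wall with a window opening. The window head height is 2316 mm.

A wall with a rectangular opening subtracted — a window. Sill at z = 1322, opening 994 mm tall, so the head is at 1322 + 994 = 2316 mm.


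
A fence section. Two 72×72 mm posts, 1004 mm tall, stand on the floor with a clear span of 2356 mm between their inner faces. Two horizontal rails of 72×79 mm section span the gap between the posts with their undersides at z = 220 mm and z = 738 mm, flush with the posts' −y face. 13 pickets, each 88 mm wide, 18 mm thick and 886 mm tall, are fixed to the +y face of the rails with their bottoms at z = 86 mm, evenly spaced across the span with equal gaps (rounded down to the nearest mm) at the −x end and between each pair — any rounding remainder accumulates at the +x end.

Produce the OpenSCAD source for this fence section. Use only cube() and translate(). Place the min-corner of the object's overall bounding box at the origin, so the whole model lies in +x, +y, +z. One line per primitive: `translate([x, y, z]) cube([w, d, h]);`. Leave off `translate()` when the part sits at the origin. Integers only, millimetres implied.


cube([72, 72, 1004]);
translate([2428, 0, 0]) cube([72, 72, 1004]);
translate([72, 0, 220]) cube([2356, 72, 79]);
translate([72, 0, 738]) cube([2356, 72, 79]);
translate([158, 72, 86]) cube([88, 18, 886]);
translate([332, 72, 86]) cube([88, 18, 886]);
translate([506, 72, 86]) cube([88, 18, 886]);
translate([680, 72, 86]) cube([88, 18, 886]);
translate([854, 72, 86]) cube([88, 18, 886]);
translate([1028, 72, 86]) cube([88, 18, 886]);
translate([1202, 72, 86]) cube([88, 18, 886]);
translate([1376, 72, 86]) cube([88, 18, 886]);
translate([1550, 72, 86]) cube([88, 18, 886]);
translate([1724, 72, 86]) cube([88, 18, 886]);
translate([1898, 72, 86]) cube([88, 18, 886]);
translate([2072, 72, 86]) cube([88, 18, 886]);
translate([2246, 72, 86]) cube([88, 18, 886]);


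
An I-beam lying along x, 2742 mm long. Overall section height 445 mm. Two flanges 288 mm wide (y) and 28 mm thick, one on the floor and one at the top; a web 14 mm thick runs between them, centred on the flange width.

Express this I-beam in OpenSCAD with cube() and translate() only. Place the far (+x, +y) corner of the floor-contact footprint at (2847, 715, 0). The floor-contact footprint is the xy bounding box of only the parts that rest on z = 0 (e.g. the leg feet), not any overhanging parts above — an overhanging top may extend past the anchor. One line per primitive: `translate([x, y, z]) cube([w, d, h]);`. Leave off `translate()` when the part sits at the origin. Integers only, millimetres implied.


translate([105, 427, 0]) cube([2742, 288, 28]);
translate([105, 564, 28]) cube([2742, 14, 389]);
translate([105, 427, 417]) cube([2742, 288, 28]);


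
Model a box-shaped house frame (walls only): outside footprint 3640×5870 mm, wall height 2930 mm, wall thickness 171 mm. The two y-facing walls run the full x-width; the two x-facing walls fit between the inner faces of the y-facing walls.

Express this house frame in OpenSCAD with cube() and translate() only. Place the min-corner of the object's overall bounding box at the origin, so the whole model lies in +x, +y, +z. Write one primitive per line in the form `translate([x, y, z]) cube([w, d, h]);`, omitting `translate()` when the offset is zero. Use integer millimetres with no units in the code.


cube([3640, 171, 2930]);
translate([0, 5699, 0]) cube([3640, 171, 2930]);
translate([0, 171, 0]) cube([171, 5528, 2930]);
translate([3469, 171, 0]) cube([171, 5528, 2930]);


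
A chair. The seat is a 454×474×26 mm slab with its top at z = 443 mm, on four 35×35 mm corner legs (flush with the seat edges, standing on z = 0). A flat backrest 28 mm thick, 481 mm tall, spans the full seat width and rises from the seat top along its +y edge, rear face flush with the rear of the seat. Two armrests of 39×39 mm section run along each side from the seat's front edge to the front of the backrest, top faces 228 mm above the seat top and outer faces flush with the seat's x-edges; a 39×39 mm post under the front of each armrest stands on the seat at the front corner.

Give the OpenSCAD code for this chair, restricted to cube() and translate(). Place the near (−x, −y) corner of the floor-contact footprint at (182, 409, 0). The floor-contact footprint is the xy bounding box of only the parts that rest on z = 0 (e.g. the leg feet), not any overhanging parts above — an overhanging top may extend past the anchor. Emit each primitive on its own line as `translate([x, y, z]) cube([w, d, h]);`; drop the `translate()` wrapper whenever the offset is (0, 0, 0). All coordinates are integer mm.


translate([182, 409, 417]) cube([454, 474, 26]);
translate([182, 409, 0]) cube([35, 35, 417]);
translate([601, 409, 0]) cube([35, 35, 417]);
translate([182, 848, 0]) cube([35, 35, 417]);
translate([601, 848, 0]) cube([35, 35, 417]);
translate([182, 855, 443]) cube([454, 28, 481]);
translate([182, 409, 632]) cube([39, 446, 39]);
translate([597, 409, 632]) cube([39, 446, 39]);
translate([182, 409, 443]) cube([39, 39, 189]);
translate([597, 409, 443]) cube([39, 39, 189]);
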